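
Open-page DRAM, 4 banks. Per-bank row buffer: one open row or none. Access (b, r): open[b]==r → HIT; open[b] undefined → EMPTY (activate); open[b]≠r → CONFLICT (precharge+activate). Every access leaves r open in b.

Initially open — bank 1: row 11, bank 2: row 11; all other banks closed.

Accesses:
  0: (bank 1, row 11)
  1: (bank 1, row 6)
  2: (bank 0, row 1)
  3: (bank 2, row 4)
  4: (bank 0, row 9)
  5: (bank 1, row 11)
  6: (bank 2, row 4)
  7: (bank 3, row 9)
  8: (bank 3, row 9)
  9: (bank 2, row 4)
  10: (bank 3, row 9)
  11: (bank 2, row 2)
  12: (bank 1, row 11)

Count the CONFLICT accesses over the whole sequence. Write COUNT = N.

COUNT = 5

#0 (1,11) H  (was 11)
#1 (1,6) C  (was 11)
#2 (0,1) E
#3 (2,4) C  (was 11)
#4 (0,9) C  (was 1)
#5 (1,11) C  (was 6)
#6 (2,4) H  (was 4)
#7 (3,9) E
#8 (3,9) H  (was 9)
#9 (2,4) H  (was 4)
#10 (3,9) H  (was 9)
#11 (2,2) C  (was 4)
#12 (1,11) H  (was 11)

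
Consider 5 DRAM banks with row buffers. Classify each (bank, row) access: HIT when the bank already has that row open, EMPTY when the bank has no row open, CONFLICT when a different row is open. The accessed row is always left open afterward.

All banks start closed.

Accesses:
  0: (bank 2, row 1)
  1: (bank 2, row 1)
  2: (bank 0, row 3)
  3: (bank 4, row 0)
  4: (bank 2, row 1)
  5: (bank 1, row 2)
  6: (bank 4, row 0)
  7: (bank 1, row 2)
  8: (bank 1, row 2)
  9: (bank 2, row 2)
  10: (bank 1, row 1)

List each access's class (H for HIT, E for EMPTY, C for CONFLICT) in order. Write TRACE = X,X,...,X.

TRACE = E,H,E,E,H,E,H,H,H,C,C

step 0: bank2 None->1 [EMPTY]
step 1: bank2 1->1 [HIT]
step 2: bank0 None->3 [EMPTY]
step 3: bank4 None->0 [EMPTY]
step 4: bank2 1->1 [HIT]
step 5: bank1 None->2 [EMPTY]
step 6: bank4 0->0 [HIT]
step 7: bank1 2->2 [HIT]
step 8: bank1 2->2 [HIT]
step 9: bank2 1->2 [CONFLICT]
step 10: bank1 2->1 [CONFLICT]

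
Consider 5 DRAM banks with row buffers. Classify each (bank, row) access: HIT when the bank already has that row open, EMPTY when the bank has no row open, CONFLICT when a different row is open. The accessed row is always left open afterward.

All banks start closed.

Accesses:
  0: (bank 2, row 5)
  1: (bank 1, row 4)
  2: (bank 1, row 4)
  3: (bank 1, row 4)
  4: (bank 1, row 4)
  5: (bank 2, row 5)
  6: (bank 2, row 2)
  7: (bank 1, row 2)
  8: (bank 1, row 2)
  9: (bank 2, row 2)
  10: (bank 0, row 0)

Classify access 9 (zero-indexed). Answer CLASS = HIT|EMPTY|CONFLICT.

#0 (2,5) E
#1 (1,4) E
#2 (1,4) H  (was 4)
#3 (1,4) H  (was 4)
#4 (1,4) H  (was 4)
#5 (2,5) H  (was 5)
#6 (2,2) C  (was 5)
#7 (1,2) C  (was 4)
#8 (1,2) H  (was 2)
#9 (2,2) H  (was 2)
#10 (0,0) E

CLASS = HIT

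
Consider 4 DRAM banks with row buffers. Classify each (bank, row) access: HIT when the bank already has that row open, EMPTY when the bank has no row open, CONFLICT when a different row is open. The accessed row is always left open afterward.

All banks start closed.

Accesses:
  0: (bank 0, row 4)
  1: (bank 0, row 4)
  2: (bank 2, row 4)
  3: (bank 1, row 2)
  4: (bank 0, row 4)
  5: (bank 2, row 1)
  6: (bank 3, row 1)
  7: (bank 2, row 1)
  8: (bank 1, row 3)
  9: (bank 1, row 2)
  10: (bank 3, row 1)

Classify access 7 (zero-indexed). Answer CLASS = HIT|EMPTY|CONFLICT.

CLASS = HIT

  [0] b0 r4: no row ⇒ E
  [1] b0 r4: had r4 ⇒ H
  [2] b2 r4: no row ⇒ E
  [3] b1 r2: no row ⇒ E
  [4] b0 r4: had r4 ⇒ H
  [5] b2 r1: had r4 ⇒ C
  [6] b3 r1: no row ⇒ E
  [7] b2 r1: had r1 ⇒ H
  [8] b1 r3: had r2 ⇒ C
  [9] b1 r2: had r3 ⇒ C
  [10] b3 r1: had r1 ⇒ H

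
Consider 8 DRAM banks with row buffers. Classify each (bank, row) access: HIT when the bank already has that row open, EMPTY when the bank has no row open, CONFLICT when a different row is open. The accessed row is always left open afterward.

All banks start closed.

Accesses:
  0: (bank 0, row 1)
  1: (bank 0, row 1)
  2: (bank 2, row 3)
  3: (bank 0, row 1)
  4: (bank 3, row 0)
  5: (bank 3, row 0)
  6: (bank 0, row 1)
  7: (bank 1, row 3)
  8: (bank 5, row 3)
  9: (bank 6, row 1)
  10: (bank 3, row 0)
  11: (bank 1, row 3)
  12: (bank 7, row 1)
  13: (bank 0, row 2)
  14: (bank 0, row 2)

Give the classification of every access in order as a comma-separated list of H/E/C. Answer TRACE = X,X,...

  [0] b0 r1: no row ⇒ E
  [1] b0 r1: had r1 ⇒ H
  [2] b2 r3: no row ⇒ E
  [3] b0 r1: had r1 ⇒ H
  [4] b3 r0: no row ⇒ E
  [5] b3 r0: had r0 ⇒ H
  [6] b0 r1: had r1 ⇒ H
  [7] b1 r3: no row ⇒ E
  [8] b5 r3: no row ⇒ E
  [9] b6 r1: no row ⇒ E
  [10] b3 r0: had r0 ⇒ H
  [11] b1 r3: had r3 ⇒ H
  [12] b7 r1: no row ⇒ E
  [13] b0 r2: had r1 ⇒ C
  [14] b0 r2: had r2 ⇒ H

TRACE = E,H,E,H,E,H,H,E,E,E,H,H,E,C,H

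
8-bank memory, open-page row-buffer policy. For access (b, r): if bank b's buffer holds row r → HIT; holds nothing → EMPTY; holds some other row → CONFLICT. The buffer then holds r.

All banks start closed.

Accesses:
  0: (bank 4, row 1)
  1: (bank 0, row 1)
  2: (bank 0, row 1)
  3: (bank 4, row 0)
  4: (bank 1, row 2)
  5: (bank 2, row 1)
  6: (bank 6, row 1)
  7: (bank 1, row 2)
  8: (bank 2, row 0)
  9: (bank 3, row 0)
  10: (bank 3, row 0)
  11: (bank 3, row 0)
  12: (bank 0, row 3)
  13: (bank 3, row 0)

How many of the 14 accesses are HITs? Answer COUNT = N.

COUNT = 5

  [0] b4 r1: no row ⇒ E
  [1] b0 r1: no row ⇒ E
  [2] b0 r1: had r1 ⇒ H
  [3] b4 r0: had r1 ⇒ C
  [4] b1 r2: no row ⇒ E
  [5] b2 r1: no row ⇒ E
  [6] b6 r1: no row ⇒ E
  [7] b1 r2: had r2 ⇒ H
  [8] b2 r0: had r1 ⇒ C
  [9] b3 r0: no row ⇒ E
  [10] b3 r0: had r0 ⇒ H
  [11] b3 r0: had r0 ⇒ H
  [12] b0 r3: had r1 ⇒ C
  [13] b3 r0: had r0 ⇒ H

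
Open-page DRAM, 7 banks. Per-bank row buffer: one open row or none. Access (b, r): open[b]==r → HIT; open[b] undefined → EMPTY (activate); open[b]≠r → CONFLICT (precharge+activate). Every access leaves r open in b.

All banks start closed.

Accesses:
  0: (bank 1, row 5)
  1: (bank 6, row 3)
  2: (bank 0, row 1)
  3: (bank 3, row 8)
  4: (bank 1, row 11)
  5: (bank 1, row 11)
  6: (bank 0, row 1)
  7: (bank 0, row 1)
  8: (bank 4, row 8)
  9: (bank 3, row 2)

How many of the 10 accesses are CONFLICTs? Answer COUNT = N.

  [0] b1 r5: no row ⇒ E
  [1] b6 r3: no row ⇒ E
  [2] b0 r1: no row ⇒ E
  [3] b3 r8: no row ⇒ E
  [4] b1 r11: had r5 ⇒ C
  [5] b1 r11: had r11 ⇒ H
  [6] b0 r1: had r1 ⇒ H
  [7] b0 r1: had r1 ⇒ H
  [8] b4 r8: no row ⇒ E
  [9] b3 r2: had r8 ⇒ C

COUNT = 2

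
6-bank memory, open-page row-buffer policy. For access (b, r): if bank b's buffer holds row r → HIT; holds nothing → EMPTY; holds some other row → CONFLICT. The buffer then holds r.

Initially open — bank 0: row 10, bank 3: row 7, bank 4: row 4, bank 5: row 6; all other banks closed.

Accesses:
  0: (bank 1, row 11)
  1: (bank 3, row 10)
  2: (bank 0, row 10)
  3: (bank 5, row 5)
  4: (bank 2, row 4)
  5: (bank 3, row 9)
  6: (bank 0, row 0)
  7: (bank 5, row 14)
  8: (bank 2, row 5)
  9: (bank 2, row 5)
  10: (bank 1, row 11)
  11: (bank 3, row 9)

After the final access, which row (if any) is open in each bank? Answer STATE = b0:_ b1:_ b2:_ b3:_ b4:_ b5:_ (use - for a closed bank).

  [0] b1 r11: no row ⇒ E
  [1] b3 r10: had r7 ⇒ C
  [2] b0 r10: had r10 ⇒ H
  [3] b5 r5: had r6 ⇒ C
  [4] b2 r4: no row ⇒ E
  [5] b3 r9: had r10 ⇒ C
  [6] b0 r0: had r10 ⇒ C
  [7] b5 r14: had r5 ⇒ C
  [8] b2 r5: had r4 ⇒ C
  [9] b2 r5: had r5 ⇒ H
  [10] b1 r11: had r11 ⇒ H
  [11] b3 r9: had r9 ⇒ H

STATE = b0:0 b1:11 b2:5 b3:9 b4:4 b5:14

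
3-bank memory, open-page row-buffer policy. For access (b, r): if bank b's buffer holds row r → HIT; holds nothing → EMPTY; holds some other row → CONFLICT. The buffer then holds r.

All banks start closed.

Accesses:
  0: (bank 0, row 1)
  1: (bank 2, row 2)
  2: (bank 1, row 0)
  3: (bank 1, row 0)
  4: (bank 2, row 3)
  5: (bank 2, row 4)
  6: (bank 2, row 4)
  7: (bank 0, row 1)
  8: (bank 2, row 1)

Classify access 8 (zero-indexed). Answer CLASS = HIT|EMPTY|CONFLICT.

CLASS = CONFLICT

#0 (0,1) E
#1 (2,2) E
#2 (1,0) E
#3 (1,0) H  (was 0)
#4 (2,3) C  (was 2)
#5 (2,4) C  (was 3)
#6 (2,4) H  (was 4)
#7 (0,1) H  (was 1)
#8 (2,1) C  (was 4)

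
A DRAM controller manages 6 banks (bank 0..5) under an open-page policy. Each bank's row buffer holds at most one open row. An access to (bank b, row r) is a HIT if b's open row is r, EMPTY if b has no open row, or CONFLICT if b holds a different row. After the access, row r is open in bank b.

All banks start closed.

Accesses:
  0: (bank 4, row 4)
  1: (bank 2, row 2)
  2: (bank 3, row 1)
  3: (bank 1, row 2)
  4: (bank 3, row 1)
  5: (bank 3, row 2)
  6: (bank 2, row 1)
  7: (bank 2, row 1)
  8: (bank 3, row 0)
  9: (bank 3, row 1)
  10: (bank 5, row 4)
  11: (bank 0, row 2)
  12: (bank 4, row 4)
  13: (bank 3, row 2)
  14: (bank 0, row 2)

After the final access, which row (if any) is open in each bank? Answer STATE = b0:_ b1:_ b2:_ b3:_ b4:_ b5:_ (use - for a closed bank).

0: bank 4 row 4 — prev None → EMPTY
1: bank 2 row 2 — prev None → EMPTY
2: bank 3 row 1 — prev None → EMPTY
3: bank 1 row 2 — prev None → EMPTY
4: bank 3 row 1 — prev 1 → HIT
5: bank 3 row 2 — prev 1 → CONFLICT
6: bank 2 row 1 — prev 2 → CONFLICT
7: bank 2 row 1 — prev 1 → HIT
8: bank 3 row 0 — prev 2 → CONFLICT
9: bank 3 row 1 — prev 0 → CONFLICT
10: bank 5 row 4 — prev None → EMPTY
11: bank 0 row 2 — prev None → EMPTY
12: bank 4 row 4 — prev 4 → HIT
13: bank 3 row 2 — prev 1 → CONFLICT
14: bank 0 row 2 — prev 2 → HIT

STATE = b0:2 b1:2 b2:1 b3:2 b4:4 b5:4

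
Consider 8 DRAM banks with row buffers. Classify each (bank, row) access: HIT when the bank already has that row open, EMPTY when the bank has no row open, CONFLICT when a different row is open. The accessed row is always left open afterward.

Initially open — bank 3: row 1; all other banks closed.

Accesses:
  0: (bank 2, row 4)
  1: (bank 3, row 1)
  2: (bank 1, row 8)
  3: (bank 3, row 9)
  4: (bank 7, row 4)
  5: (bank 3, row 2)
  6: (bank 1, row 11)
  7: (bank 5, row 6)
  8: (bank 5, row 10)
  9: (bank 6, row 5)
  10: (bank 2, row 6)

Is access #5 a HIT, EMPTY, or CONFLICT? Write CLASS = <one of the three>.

step 0: bank2 None->4 [EMPTY]
step 1: bank3 1->1 [HIT]
step 2: bank1 None->8 [EMPTY]
step 3: bank3 1->9 [CONFLICT]
step 4: bank7 None->4 [EMPTY]
step 5: bank3 9->2 [CONFLICT]
step 6: bank1 8->11 [CONFLICT]
step 7: bank5 None->6 [EMPTY]
step 8: bank5 6->10 [CONFLICT]
step 9: bank6 None->5 [EMPTY]
step 10: bank2 4->6 [CONFLICT]

CLASS = CONFLICT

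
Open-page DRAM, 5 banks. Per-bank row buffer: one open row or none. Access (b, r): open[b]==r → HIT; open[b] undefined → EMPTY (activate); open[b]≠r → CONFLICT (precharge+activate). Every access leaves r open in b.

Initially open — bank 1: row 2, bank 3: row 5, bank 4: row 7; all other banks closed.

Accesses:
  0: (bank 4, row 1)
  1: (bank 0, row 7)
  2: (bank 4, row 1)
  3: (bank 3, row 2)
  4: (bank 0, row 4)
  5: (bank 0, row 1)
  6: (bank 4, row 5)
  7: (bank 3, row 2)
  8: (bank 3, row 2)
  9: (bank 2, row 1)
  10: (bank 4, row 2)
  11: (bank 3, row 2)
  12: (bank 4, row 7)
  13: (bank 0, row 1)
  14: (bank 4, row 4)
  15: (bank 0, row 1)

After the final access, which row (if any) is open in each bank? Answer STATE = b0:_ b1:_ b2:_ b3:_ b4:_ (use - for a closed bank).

  [0] b4 r1: had r7 ⇒ C
  [1] b0 r7: no row ⇒ E
  [2] b4 r1: had r1 ⇒ H
  [3] b3 r2: had r5 ⇒ C
  [4] b0 r4: had r7 ⇒ C
  [5] b0 r1: had r4 ⇒ C
  [6] b4 r5: had r1 ⇒ C
  [7] b3 r2: had r2 ⇒ H
  [8] b3 r2: had r2 ⇒ H
  [9] b2 r1: no row ⇒ E
  [10] b4 r2: had r5 ⇒ C
  [11] b3 r2: had r2 ⇒ H
  [12] b4 r7: had r2 ⇒ C
  [13] b0 r1: had r1 ⇒ H
  [14] b4 r4: had r7 ⇒ C
  [15] b0 r1: had r1 ⇒ H

STATE = b0:1 b1:2 b2:1 b3:2 b4:4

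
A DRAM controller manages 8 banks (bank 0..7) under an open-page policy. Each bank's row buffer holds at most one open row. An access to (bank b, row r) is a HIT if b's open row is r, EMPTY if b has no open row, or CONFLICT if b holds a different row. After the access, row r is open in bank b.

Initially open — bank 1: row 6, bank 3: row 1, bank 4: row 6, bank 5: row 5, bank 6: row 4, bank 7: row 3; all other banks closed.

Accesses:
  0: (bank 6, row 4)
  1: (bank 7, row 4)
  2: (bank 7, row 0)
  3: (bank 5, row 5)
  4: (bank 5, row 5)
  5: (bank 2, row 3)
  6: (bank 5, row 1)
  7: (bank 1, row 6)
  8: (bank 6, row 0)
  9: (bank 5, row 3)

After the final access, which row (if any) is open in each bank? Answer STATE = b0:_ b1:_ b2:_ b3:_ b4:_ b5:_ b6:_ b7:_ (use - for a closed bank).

STATE = b0:- b1:6 b2:3 b3:1 b4:6 b5:3 b6:0 b7:0

#0 (6,4) H  (was 4)
#1 (7,4) C  (was 3)
#2 (7,0) C  (was 4)
#3 (5,5) H  (was 5)
#4 (5,5) H  (was 5)
#5 (2,3) E
#6 (5,1) C  (was 5)
#7 (1,6) H  (was 6)
#8 (6,0) C  (was 4)
#9 (5,3) C  (was 1)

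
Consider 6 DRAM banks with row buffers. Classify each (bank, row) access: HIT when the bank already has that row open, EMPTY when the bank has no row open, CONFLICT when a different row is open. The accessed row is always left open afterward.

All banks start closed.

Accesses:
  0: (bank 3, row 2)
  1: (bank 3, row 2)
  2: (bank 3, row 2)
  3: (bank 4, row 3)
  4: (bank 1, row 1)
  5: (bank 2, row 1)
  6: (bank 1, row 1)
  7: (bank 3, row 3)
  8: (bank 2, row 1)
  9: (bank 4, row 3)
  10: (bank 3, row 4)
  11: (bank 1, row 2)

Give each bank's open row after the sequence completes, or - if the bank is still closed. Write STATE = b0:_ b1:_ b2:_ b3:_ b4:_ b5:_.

step 0: bank3 None->2 [EMPTY]
step 1: bank3 2->2 [HIT]
step 2: bank3 2->2 [HIT]
step 3: bank4 None->3 [EMPTY]
step 4: bank1 None->1 [EMPTY]
step 5: bank2 None->1 [EMPTY]
step 6: bank1 1->1 [HIT]
step 7: bank3 2->3 [CONFLICT]
step 8: bank2 1->1 [HIT]
step 9: bank4 3->3 [HIT]
step 10: bank3 3->4 [CONFLICT]
step 11: bank1 1->2 [CONFLICT]

STATE = b0:- b1:2 b2:1 b3:4 b4:3 b5:-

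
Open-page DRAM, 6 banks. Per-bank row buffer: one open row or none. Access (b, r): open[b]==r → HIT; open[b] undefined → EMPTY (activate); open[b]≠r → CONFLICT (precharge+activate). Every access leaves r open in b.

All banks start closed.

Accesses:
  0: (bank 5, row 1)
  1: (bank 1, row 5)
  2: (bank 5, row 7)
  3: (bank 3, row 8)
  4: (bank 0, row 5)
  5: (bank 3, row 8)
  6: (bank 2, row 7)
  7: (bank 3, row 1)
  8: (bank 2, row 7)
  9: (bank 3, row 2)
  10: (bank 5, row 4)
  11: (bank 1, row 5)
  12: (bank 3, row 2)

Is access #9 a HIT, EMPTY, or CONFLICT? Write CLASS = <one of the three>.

CLASS = CONFLICT

  [0] b5 r1: no row ⇒ E
  [1] b1 r5: no row ⇒ E
  [2] b5 r7: had r1 ⇒ C
  [3] b3 r8: no row ⇒ E
  [4] b0 r5: no row ⇒ E
  [5] b3 r8: had r8 ⇒ H
  [6] b2 r7: no row ⇒ E
  [7] b3 r1: had r8 ⇒ C
  [8] b2 r7: had r7 ⇒ H
  [9] b3 r2: had r1 ⇒ C
  [10] b5 r4: had r7 ⇒ C
  [11] b1 r5: had r5 ⇒ H
  [12] b3 r2: had r2 ⇒ H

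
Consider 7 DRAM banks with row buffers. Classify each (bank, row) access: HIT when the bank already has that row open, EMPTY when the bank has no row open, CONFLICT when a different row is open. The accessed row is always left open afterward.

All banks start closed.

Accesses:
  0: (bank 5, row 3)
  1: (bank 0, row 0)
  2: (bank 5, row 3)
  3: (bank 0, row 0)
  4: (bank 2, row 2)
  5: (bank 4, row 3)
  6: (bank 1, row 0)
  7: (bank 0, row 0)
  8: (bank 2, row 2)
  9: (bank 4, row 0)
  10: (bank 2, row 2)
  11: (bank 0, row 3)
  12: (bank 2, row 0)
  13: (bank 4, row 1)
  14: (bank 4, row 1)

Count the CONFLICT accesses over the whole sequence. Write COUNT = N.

COUNT = 4

  [0] b5 r3: no row ⇒ E
  [1] b0 r0: no row ⇒ E
  [2] b5 r3: had r3 ⇒ H
  [3] b0 r0: had r0 ⇒ H
  [4] b2 r2: no row ⇒ E
  [5] b4 r3: no row ⇒ E
  [6] b1 r0: no row ⇒ E
  [7] b0 r0: had r0 ⇒ H
  [8] b2 r2: had r2 ⇒ H
  [9] b4 r0: had r3 ⇒ C
  [10] b2 r2: had r2 ⇒ H
  [11] b0 r3: had r0 ⇒ C
  [12] b2 r0: had r2 ⇒ C
  [13] b4 r1: had r0 ⇒ C
  [14] b4 r1: had r1 ⇒ H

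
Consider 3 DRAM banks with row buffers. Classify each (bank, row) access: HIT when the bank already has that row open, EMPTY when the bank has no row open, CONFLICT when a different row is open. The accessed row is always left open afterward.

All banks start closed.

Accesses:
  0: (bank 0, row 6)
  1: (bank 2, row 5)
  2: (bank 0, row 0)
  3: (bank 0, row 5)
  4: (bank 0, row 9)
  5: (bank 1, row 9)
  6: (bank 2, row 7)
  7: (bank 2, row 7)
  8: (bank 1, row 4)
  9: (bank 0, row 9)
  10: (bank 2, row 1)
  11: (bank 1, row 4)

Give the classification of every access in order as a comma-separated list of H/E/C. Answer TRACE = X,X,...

TRACE = E,E,C,C,C,E,C,H,C,H,C,H

  [0] b0 r6: no row ⇒ E
  [1] b2 r5: no row ⇒ E
  [2] b0 r0: had r6 ⇒ C
  [3] b0 r5: had r0 ⇒ C
  [4] b0 r9: had r5 ⇒ C
  [5] b1 r9: no row ⇒ E
  [6] b2 r7: had r5 ⇒ C
  [7] b2 r7: had r7 ⇒ H
  [8] b1 r4: had r9 ⇒ C
  [9] b0 r9: had r9 ⇒ H
  [10] b2 r1: had r7 ⇒ C
  [11] b1 r4: had r4 ⇒ H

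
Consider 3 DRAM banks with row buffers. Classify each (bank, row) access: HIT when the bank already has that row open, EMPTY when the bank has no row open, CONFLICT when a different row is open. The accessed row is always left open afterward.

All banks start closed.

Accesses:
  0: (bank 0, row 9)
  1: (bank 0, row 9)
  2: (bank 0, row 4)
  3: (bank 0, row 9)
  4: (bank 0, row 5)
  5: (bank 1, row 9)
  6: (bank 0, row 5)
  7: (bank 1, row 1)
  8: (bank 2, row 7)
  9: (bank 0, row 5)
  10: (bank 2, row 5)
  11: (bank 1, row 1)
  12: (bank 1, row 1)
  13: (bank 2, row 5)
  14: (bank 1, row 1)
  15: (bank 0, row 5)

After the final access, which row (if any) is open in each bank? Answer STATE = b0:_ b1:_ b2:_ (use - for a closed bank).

  [0] b0 r9: no row ⇒ E
  [1] b0 r9: had r9 ⇒ H
  [2] b0 r4: had r9 ⇒ C
  [3] b0 r9: had r4 ⇒ C
  [4] b0 r5: had r9 ⇒ C
  [5] b1 r9: no row ⇒ E
  [6] b0 r5: had r5 ⇒ H
  [7] b1 r1: had r9 ⇒ C
  [8] b2 r7: no row ⇒ E
  [9] b0 r5: had r5 ⇒ H
  [10] b2 r5: had r7 ⇒ C
  [11] b1 r1: had r1 ⇒ H
  [12] b1 r1: had r1 ⇒ H
  [13] b2 r5: had r5 ⇒ H
  [14] b1 r1: had r1 ⇒ H
  [15] b0 r5: had r5 ⇒ H

STATE = b0:5 b1:1 b2:5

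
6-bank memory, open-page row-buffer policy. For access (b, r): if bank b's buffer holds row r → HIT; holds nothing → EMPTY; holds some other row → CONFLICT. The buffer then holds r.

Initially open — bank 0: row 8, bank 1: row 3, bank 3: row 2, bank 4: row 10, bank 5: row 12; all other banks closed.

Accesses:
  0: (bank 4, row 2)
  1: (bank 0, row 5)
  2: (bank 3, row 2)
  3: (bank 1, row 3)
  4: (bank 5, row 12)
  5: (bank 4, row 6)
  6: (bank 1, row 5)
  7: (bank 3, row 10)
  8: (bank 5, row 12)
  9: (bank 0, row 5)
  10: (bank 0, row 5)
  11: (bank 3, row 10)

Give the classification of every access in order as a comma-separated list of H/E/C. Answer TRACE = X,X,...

#0 (4,2) C  (was 10)
#1 (0,5) C  (was 8)
#2 (3,2) H  (was 2)
#3 (1,3) H  (was 3)
#4 (5,12) H  (was 12)
#5 (4,6) C  (was 2)
#6 (1,5) C  (was 3)
#7 (3,10) C  (was 2)
#8 (5,12) H  (was 12)
#9 (0,5) H  (was 5)
#10 (0,5) H  (was 5)
#11 (3,10) H  (was 10)

TRACE = C,C,H,H,H,C,C,C,H,H,H,H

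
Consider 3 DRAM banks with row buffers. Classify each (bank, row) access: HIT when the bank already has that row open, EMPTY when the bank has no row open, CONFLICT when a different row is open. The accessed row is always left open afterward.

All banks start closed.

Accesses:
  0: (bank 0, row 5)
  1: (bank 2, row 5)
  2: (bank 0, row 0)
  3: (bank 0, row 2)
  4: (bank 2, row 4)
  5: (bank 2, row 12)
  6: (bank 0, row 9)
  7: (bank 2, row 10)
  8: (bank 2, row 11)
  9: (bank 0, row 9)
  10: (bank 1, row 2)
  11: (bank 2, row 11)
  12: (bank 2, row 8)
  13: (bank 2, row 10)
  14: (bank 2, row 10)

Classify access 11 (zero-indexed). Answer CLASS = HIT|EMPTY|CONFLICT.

CLASS = HIT

#0 (0,5) E
#1 (2,5) E
#2 (0,0) C  (was 5)
#3 (0,2) C  (was 0)
#4 (2,4) C  (was 5)
#5 (2,12) C  (was 4)
#6 (0,9) C  (was 2)
#7 (2,10) C  (was 12)
#8 (2,11) C  (was 10)
#9 (0,9) H  (was 9)
#10 (1,2) E
#11 (2,11) H  (was 11)
#12 (2,8) C  (was 11)
#13 (2,10) C  (was 8)
#14 (2,10) H  (was 10)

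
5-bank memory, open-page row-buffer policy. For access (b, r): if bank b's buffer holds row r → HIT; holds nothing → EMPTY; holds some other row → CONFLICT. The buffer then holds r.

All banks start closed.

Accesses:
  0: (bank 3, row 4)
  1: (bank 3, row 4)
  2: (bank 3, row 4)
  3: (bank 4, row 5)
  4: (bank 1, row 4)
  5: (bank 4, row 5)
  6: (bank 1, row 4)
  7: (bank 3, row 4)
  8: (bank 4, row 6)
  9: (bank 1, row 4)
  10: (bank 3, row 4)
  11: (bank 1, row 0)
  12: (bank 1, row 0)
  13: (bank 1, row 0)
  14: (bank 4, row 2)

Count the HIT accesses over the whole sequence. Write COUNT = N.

0: bank 3 row 4 — prev None → EMPTY
1: bank 3 row 4 — prev 4 → HIT
2: bank 3 row 4 — prev 4 → HIT
3: bank 4 row 5 — prev None → EMPTY
4: bank 1 row 4 — prev None → EMPTY
5: bank 4 row 5 — prev 5 → HIT
6: bank 1 row 4 — prev 4 → HIT
7: bank 3 row 4 — prev 4 → HIT
8: bank 4 row 6 — prev 5 → CONFLICT
9: bank 1 row 4 — prev 4 → HIT
10: bank 3 row 4 — prev 4 → HIT
11: bank 1 row 0 — prev 4 → CONFLICT
12: bank 1 row 0 — prev 0 → HIT
13: bank 1 row 0 — prev 0 → HIT
14: bank 4 row 2 — prev 6 → CONFLICT

COUNT = 9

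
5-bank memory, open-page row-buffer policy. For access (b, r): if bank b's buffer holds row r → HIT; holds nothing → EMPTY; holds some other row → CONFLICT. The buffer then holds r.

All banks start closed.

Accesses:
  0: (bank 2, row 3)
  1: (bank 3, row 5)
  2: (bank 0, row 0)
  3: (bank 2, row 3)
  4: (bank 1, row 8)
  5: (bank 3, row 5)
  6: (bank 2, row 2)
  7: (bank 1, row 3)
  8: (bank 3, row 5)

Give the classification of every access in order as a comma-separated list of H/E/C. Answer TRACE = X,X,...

step 0: bank2 None->3 [EMPTY]
step 1: bank3 None->5 [EMPTY]
step 2: bank0 None->0 [EMPTY]
step 3: bank2 3->3 [HIT]
step 4: bank1 None->8 [EMPTY]
step 5: bank3 5->5 [HIT]
step 6: bank2 3->2 [CONFLICT]
step 7: bank1 8->3 [CONFLICT]
step 8: bank3 5->5 [HIT]

TRACE = E,E,E,H,E,H,C,C,H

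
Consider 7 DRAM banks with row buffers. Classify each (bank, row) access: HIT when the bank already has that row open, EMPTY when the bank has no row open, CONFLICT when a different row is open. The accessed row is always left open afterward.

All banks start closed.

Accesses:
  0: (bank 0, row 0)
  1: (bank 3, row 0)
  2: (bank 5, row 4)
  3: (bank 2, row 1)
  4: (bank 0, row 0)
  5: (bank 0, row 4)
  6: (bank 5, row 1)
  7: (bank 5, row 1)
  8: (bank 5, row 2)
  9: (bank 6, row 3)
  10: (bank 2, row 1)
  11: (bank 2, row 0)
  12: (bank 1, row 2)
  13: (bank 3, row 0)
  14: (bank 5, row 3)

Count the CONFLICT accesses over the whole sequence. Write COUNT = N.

COUNT = 5

step 0: bank0 None->0 [EMPTY]
step 1: bank3 None->0 [EMPTY]
step 2: bank5 None->4 [EMPTY]
step 3: bank2 None->1 [EMPTY]
step 4: bank0 0->0 [HIT]
step 5: bank0 0->4 [CONFLICT]
step 6: bank5 4->1 [CONFLICT]
step 7: bank5 1->1 [HIT]
step 8: bank5 1->2 [CONFLICT]
step 9: bank6 None->3 [EMPTY]
step 10: bank2 1->1 [HIT]
step 11: bank2 1->0 [CONFLICT]
step 12: bank1 None->2 [EMPTY]
step 13: bank3 0->0 [HIT]
step 14: bank5 2->3 [CONFLICT]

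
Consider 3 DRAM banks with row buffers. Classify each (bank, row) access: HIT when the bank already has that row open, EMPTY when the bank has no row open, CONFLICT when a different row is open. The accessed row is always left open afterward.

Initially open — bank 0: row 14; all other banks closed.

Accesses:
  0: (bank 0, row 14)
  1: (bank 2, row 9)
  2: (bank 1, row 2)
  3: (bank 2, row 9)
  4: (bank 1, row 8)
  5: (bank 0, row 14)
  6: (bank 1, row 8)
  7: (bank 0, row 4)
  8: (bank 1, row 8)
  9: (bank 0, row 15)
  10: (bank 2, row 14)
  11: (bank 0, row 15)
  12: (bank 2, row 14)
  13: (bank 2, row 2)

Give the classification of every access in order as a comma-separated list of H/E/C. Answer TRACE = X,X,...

  [0] b0 r14: had r14 ⇒ H
  [1] b2 r9: no row ⇒ E
  [2] b1 r2: no row ⇒ E
  [3] b2 r9: had r9 ⇒ H
  [4] b1 r8: had r2 ⇒ C
  [5] b0 r14: had r14 ⇒ H
  [6] b1 r8: had r8 ⇒ H
  [7] b0 r4: had r14 ⇒ C
  [8] b1 r8: had r8 ⇒ H
  [9] b0 r15: had r4 ⇒ C
  [10] b2 r14: had r9 ⇒ C
  [11] b0 r15: had r15 ⇒ H
  [12] b2 r14: had r14 ⇒ H
  [13] b2 r2: had r14 ⇒ C

TRACE = H,E,E,H,C,H,H,C,H,C,C,H,H,C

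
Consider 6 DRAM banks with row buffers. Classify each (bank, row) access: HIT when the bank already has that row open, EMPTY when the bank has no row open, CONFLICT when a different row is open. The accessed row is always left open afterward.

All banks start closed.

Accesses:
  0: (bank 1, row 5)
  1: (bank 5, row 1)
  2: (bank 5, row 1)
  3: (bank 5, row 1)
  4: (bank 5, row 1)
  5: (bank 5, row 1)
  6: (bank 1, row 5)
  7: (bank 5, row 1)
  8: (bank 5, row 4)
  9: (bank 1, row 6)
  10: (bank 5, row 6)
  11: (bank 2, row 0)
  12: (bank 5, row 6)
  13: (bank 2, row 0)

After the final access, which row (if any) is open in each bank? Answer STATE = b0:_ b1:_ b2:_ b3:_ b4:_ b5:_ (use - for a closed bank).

STATE = b0:- b1:6 b2:0 b3:- b4:- b5:6

#0 (1,5) E
#1 (5,1) E
#2 (5,1) H  (was 1)
#3 (5,1) H  (was 1)
#4 (5,1) H  (was 1)
#5 (5,1) H  (was 1)
#6 (1,5) H  (was 5)
#7 (5,1) H  (was 1)
#8 (5,4) C  (was 1)
#9 (1,6) C  (was 5)
#10 (5,6) C  (was 4)
#11 (2,0) E
#12 (5,6) H  (was 6)
#13 (2,0) H  (was 0)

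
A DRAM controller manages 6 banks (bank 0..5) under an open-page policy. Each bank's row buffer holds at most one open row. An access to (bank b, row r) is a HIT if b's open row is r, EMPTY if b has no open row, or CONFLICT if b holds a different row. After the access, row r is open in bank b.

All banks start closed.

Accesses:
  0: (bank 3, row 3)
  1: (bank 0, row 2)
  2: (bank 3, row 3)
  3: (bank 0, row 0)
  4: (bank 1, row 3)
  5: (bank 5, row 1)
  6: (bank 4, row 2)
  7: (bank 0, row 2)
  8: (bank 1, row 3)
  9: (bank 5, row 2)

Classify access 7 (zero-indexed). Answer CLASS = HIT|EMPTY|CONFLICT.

CLASS = CONFLICT

  [0] b3 r3: no row ⇒ E
  [1] b0 r2: no row ⇒ E
  [2] b3 r3: had r3 ⇒ H
  [3] b0 r0: had r2 ⇒ C
  [4] b1 r3: no row ⇒ E
  [5] b5 r1: no row ⇒ E
  [6] b4 r2: no row ⇒ E
  [7] b0 r2: had r0 ⇒ C
  [8] b1 r3: had r3 ⇒ H
  [9] b5 r2: had r1 ⇒ C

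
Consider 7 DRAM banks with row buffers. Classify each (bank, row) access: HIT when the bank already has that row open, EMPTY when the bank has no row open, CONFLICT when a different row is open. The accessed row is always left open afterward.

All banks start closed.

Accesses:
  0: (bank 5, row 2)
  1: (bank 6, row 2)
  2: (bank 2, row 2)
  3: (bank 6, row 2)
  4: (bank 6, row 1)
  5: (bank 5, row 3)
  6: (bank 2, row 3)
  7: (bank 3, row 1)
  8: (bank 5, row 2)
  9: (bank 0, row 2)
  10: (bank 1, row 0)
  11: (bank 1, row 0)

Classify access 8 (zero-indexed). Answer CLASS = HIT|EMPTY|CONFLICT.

CLASS = CONFLICT

  [0] b5 r2: no row ⇒ E
  [1] b6 r2: no row ⇒ E
  [2] b2 r2: no row ⇒ E
  [3] b6 r2: had r2 ⇒ H
  [4] b6 r1: had r2 ⇒ C
  [5] b5 r3: had r2 ⇒ C
  [6] b2 r3: had r2 ⇒ C
  [7] b3 r1: no row ⇒ E
  [8] b5 r2: had r3 ⇒ C
  [9] b0 r2: no row ⇒ E
  [10] b1 r0: no row ⇒ E
  [11] b1 r0: had r0 ⇒ H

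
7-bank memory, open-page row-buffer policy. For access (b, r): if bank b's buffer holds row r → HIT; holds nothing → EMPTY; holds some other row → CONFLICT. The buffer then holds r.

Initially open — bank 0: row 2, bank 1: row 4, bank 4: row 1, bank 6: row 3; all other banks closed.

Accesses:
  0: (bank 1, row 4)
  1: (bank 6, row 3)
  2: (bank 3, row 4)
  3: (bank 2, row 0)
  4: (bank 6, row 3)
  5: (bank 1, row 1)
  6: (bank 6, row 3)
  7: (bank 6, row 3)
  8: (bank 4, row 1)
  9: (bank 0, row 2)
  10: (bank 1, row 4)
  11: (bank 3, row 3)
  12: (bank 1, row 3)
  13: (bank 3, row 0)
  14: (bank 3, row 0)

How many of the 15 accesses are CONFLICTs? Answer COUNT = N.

#0 (1,4) H  (was 4)
#1 (6,3) H  (was 3)
#2 (3,4) E
#3 (2,0) E
#4 (6,3) H  (was 3)
#5 (1,1) C  (was 4)
#6 (6,3) H  (was 3)
#7 (6,3) H  (was 3)
#8 (4,1) H  (was 1)
#9 (0,2) H  (was 2)
#10 (1,4) C  (was 1)
#11 (3,3) C  (was 4)
#12 (1,3) C  (was 4)
#13 (3,0) C  (was 3)
#14 (3,0) H  (was 0)

COUNT = 5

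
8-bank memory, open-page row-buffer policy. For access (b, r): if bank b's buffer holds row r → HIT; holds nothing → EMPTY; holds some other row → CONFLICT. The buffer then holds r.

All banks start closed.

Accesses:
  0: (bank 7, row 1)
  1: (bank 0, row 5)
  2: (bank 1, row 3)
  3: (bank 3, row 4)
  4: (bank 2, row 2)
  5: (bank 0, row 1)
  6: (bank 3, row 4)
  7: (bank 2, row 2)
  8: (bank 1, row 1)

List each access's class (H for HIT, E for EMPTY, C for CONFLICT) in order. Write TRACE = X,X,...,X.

#0 (7,1) E
#1 (0,5) E
#2 (1,3) E
#3 (3,4) E
#4 (2,2) E
#5 (0,1) C  (was 5)
#6 (3,4) H  (was 4)
#7 (2,2) H  (was 2)
#8 (1,1) C  (was 3)

TRACE = E,E,E,E,E,C,H,H,C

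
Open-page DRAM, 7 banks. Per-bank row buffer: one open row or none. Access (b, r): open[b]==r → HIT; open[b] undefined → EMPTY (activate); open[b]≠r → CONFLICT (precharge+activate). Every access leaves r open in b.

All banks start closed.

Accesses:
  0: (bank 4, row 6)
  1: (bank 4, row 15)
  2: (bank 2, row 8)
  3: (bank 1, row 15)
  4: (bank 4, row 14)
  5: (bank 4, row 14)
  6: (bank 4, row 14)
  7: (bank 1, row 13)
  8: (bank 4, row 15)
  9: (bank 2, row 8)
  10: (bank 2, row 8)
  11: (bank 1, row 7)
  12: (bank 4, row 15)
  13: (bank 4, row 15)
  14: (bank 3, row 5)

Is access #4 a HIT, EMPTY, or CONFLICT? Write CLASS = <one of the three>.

#0 (4,6) E
#1 (4,15) C  (was 6)
#2 (2,8) E
#3 (1,15) E
#4 (4,14) C  (was 15)
#5 (4,14) H  (was 14)
#6 (4,14) H  (was 14)
#7 (1,13) C  (was 15)
#8 (4,15) C  (was 14)
#9 (2,8) H  (was 8)
#10 (2,8) H  (was 8)
#11 (1,7) C  (was 13)
#12 (4,15) H  (was 15)
#13 (4,15) H  (was 15)
#14 (3,5) E

CLASS = CONFLICT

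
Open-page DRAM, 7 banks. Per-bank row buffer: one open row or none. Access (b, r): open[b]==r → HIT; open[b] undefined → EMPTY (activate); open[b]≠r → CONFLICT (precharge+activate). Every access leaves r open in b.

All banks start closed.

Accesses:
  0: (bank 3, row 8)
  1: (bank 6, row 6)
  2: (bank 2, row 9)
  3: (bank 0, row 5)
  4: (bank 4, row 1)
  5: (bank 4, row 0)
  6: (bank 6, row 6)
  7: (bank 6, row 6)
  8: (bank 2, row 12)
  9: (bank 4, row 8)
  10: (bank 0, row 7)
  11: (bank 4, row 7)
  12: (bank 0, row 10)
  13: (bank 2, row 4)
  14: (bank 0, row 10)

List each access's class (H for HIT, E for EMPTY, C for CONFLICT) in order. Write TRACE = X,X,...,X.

0: bank 3 row 8 — prev None → EMPTY
1: bank 6 row 6 — prev None → EMPTY
2: bank 2 row 9 — prev None → EMPTY
3: bank 0 row 5 — prev None → EMPTY
4: bank 4 row 1 — prev None → EMPTY
5: bank 4 row 0 — prev 1 → CONFLICT
6: bank 6 row 6 — prev 6 → HIT
7: bank 6 row 6 — prev 6 → HIT
8: bank 2 row 12 — prev 9 → CONFLICT
9: bank 4 row 8 — prev 0 → CONFLICT
10: bank 0 row 7 — prev 5 → CONFLICT
11: bank 4 row 7 — prev 8 → CONFLICT
12: bank 0 row 10 — prev 7 → CONFLICT
13: bank 2 row 4 — prev 12 → CONFLICT
14: bank 0 row 10 — prev 10 → HIT

TRACE = E,E,E,E,E,C,H,H,C,C,C,C,C,C,H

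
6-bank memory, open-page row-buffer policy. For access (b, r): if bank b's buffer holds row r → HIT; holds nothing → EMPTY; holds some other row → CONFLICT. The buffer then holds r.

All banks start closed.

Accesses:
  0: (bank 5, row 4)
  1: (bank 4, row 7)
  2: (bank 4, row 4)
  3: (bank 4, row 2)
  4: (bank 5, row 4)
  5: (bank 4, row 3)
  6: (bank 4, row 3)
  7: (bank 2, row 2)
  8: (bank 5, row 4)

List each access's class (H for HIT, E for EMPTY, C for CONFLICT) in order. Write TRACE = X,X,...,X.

TRACE = E,E,C,C,H,C,H,E,H

  [0] b5 r4: no row ⇒ E
  [1] b4 r7: no row ⇒ E
  [2] b4 r4: had r7 ⇒ C
  [3] b4 r2: had r4 ⇒ C
  [4] b5 r4: had r4 ⇒ H
  [5] b4 r3: had r2 ⇒ C
  [6] b4 r3: had r3 ⇒ H
  [7] b2 r2: no row ⇒ E
  [8] b5 r4: had r4 ⇒ H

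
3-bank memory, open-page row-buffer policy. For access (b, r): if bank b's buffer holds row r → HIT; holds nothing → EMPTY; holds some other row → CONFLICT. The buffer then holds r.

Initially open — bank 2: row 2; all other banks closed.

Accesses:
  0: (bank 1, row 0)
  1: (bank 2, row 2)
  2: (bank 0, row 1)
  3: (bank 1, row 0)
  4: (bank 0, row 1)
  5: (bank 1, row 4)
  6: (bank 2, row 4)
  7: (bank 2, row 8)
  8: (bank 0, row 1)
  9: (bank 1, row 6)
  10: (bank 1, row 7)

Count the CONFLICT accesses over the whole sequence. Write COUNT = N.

COUNT = 5

  [0] b1 r0: no row ⇒ E
  [1] b2 r2: had r2 ⇒ H
  [2] b0 r1: no row ⇒ E
  [3] b1 r0: had r0 ⇒ H
  [4] b0 r1: had r1 ⇒ H
  [5] b1 r4: had r0 ⇒ C
  [6] b2 r4: had r2 ⇒ C
  [7] b2 r8: had r4 ⇒ C
  [8] b0 r1: had r1 ⇒ H
  [9] b1 r6: had r4 ⇒ C
  [10] b1 r7: had r6 ⇒ C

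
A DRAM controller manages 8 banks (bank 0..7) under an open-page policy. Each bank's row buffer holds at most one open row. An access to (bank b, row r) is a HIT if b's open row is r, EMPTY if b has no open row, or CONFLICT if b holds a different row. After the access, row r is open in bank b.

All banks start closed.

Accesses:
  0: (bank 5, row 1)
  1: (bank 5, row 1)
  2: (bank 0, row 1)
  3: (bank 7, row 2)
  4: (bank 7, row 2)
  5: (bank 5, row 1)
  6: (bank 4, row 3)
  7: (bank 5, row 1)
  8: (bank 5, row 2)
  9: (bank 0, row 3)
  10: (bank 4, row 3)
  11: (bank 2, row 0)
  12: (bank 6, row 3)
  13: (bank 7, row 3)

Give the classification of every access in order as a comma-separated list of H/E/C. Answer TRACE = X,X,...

TRACE = E,H,E,E,H,H,E,H,C,C,H,E,E,C

step 0: bank5 None->1 [EMPTY]
step 1: bank5 1->1 [HIT]
step 2: bank0 None->1 [EMPTY]
step 3: bank7 None->2 [EMPTY]
step 4: bank7 2->2 [HIT]
step 5: bank5 1->1 [HIT]
step 6: bank4 None->3 [EMPTY]
step 7: bank5 1->1 [HIT]
step 8: bank5 1->2 [CONFLICT]
step 9: bank0 1->3 [CONFLICT]
step 10: bank4 3->3 [HIT]
step 11: bank2 None->0 [EMPTY]
step 12: bank6 None->3 [EMPTY]
step 13: bank7 2->3 [CONFLICT]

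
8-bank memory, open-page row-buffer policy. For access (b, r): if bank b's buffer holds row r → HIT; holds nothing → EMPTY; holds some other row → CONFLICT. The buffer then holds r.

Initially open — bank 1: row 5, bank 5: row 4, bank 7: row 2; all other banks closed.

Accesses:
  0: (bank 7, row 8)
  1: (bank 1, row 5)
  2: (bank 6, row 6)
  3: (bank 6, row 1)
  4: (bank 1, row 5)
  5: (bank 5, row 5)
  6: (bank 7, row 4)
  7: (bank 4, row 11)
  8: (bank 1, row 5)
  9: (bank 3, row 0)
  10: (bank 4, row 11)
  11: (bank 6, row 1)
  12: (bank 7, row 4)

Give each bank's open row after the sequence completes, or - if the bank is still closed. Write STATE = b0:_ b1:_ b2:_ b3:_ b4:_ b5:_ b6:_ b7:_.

0: bank 7 row 8 — prev 2 → CONFLICT
1: bank 1 row 5 — prev 5 → HIT
2: bank 6 row 6 — prev None → EMPTY
3: bank 6 row 1 — prev 6 → CONFLICT
4: bank 1 row 5 — prev 5 → HIT
5: bank 5 row 5 — prev 4 → CONFLICT
6: bank 7 row 4 — prev 8 → CONFLICT
7: bank 4 row 11 — prev None → EMPTY
8: bank 1 row 5 — prev 5 → HIT
9: bank 3 row 0 — prev None → EMPTY
10: bank 4 row 11 — prev 11 → HIT
11: bank 6 row 1 — prev 1 → HIT
12: bank 7 row 4 — prev 4 → HIT

STATE = b0:- b1:5 b2:- b3:0 b4:11 b5:5 b6:1 b7:4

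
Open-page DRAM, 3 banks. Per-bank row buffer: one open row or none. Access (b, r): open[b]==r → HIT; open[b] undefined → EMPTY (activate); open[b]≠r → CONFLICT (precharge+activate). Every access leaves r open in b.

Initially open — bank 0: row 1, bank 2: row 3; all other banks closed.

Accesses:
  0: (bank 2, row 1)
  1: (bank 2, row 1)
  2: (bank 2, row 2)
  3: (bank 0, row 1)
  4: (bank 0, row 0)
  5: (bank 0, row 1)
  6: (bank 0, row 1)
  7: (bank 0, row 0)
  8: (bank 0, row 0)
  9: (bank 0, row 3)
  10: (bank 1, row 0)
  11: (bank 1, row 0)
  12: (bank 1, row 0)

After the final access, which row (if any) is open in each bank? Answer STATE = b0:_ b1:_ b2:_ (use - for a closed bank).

STATE = b0:3 b1:0 b2:2

#0 (2,1) C  (was 3)
#1 (2,1) H  (was 1)
#2 (2,2) C  (was 1)
#3 (0,1) H  (was 1)
#4 (0,0) C  (was 1)
#5 (0,1) C  (was 0)
#6 (0,1) H  (was 1)
#7 (0,0) C  (was 1)
#8 (0,0) H  (was 0)
#9 (0,3) C  (was 0)
#10 (1,0) E
#11 (1,0) H  (was 0)
#12 (1,0) H  (was 0)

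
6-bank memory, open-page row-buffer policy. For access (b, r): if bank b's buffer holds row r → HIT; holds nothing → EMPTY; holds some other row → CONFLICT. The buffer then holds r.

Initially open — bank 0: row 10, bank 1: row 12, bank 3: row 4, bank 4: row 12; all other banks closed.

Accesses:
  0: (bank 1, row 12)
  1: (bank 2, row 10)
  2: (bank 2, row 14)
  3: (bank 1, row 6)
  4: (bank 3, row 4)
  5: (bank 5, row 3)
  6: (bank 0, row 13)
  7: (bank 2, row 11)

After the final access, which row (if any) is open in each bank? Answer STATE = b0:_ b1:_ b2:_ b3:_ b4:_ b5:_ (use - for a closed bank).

STATE = b0:13 b1:6 b2:11 b3:4 b4:12 b5:3

0: bank 1 row 12 — prev 12 → HIT
1: bank 2 row 10 — prev None → EMPTY
2: bank 2 row 14 — prev 10 → CONFLICT
3: bank 1 row 6 — prev 12 → CONFLICT
4: bank 3 row 4 — prev 4 → HIT
5: bank 5 row 3 — prev None → EMPTY
6: bank 0 row 13 — prev 10 → CONFLICT
7: bank 2 row 11 — prev 14 → CONFLICT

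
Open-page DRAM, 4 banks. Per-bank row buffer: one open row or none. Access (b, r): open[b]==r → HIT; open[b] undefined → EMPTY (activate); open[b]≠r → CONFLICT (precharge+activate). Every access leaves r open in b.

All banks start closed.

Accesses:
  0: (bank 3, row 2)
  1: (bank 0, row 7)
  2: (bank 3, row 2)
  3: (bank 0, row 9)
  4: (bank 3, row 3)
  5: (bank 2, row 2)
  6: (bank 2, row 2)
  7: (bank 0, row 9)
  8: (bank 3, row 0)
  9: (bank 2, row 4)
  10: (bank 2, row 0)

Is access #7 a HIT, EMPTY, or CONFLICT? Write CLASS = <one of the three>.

0: bank 3 row 2 — prev None → EMPTY
1: bank 0 row 7 — prev None → EMPTY
2: bank 3 row 2 — prev 2 → HIT
3: bank 0 row 9 — prev 7 → CONFLICT
4: bank 3 row 3 — prev 2 → CONFLICT
5: bank 2 row 2 — prev None → EMPTY
6: bank 2 row 2 — prev 2 → HIT
7: bank 0 row 9 — prev 9 → HIT
8: bank 3 row 0 — prev 3 → CONFLICT
9: bank 2 row 4 — prev 2 → CONFLICT
10: bank 2 row 0 — prev 4 → CONFLICT

CLASS = HIT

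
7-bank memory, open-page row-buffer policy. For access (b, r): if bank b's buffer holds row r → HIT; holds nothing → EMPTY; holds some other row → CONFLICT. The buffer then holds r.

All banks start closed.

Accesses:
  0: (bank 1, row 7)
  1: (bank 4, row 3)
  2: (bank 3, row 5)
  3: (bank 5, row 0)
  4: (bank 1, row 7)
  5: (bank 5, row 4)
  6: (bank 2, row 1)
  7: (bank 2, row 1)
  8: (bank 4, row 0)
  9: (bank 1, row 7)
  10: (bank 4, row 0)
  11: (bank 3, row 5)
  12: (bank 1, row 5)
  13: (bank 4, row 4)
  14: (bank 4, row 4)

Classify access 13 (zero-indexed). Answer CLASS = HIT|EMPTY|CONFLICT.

step 0: bank1 None->7 [EMPTY]
step 1: bank4 None->3 [EMPTY]
step 2: bank3 None->5 [EMPTY]
step 3: bank5 None->0 [EMPTY]
step 4: bank1 7->7 [HIT]
step 5: bank5 0->4 [CONFLICT]
step 6: bank2 None->1 [EMPTY]
step 7: bank2 1->1 [HIT]
step 8: bank4 3->0 [CONFLICT]
step 9: bank1 7->7 [HIT]
step 10: bank4 0->0 [HIT]
step 11: bank3 5->5 [HIT]
step 12: bank1 7->5 [CONFLICT]
step 13: bank4 0->4 [CONFLICT]
step 14: bank4 4->4 [HIT]

CLASS = CONFLICT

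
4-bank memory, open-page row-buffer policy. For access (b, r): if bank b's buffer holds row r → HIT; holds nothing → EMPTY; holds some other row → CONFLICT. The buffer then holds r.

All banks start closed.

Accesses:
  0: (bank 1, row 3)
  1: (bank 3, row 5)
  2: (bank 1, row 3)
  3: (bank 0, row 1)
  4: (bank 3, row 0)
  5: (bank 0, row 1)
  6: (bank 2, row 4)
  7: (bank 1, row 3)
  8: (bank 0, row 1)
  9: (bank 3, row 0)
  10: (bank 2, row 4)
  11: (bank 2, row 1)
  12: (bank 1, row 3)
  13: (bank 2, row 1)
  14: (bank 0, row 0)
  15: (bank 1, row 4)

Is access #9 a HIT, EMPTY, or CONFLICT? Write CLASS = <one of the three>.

CLASS = HIT

  [0] b1 r3: no row ⇒ E
  [1] b3 r5: no row ⇒ E
  [2] b1 r3: had r3 ⇒ H
  [3] b0 r1: no row ⇒ E
  [4] b3 r0: had r5 ⇒ C
  [5] b0 r1: had r1 ⇒ H
  [6] b2 r4: no row ⇒ E
  [7] b1 r3: had r3 ⇒ H
  [8] b0 r1: had r1 ⇒ H
  [9] b3 r0: had r0 ⇒ H
  [10] b2 r4: had r4 ⇒ H
  [11] b2 r1: had r4 ⇒ C
  [12] b1 r3: had r3 ⇒ H
  [13] b2 r1: had r1 ⇒ H
  [14] b0 r0: had r1 ⇒ C
  [15] b1 r4: had r3 ⇒ C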